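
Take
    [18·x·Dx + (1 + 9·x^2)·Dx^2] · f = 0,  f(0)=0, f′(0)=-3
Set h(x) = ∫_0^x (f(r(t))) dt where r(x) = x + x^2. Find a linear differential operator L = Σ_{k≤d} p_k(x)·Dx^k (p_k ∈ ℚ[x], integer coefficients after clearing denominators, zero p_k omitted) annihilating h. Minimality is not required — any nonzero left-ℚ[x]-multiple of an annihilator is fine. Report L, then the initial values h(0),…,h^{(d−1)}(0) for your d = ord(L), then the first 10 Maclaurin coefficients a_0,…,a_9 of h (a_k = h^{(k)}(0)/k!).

f: a_k = 0, -3, 0, 9, 0, -243/5, 0, 2187/7, 0, -2187, …
h₀=f(r): pull back L_f along r ⇒ L₀.
∫: right-multiply L₀ by Dx.
L = (-2 + 18·x + 72·x^2 + 108·x^3 + 54·x^4)·Dx^2 + (1 + 2·x + 9·x^2 + 36·x^3 + 45·x^4 + 18·x^5)·Dx^3  (order 3).
h: a_k = 0, 0, -3/2, -1, 9/4, 27/5, -18/5, -234/7, -1215/56, 189, …
ICs: h(0) = 0, h′(0) = 0, h′′(0) = -3.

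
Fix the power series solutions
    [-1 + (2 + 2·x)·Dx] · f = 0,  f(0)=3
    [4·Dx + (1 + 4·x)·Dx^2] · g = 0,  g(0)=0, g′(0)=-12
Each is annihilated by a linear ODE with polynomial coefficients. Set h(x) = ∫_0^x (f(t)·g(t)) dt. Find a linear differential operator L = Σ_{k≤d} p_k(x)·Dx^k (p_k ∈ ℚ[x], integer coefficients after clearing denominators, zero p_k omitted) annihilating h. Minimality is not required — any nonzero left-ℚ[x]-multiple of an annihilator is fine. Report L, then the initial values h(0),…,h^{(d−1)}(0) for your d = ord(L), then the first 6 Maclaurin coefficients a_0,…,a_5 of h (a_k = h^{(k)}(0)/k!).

f: a_k = 3, 3/2, -3/8, 3/16, -15/128, 21/256, …
g: a_k = 0, -12, 24, -64, 192, -3072/5, …
Product ⇒ symmetric product L₀, ord ≤ 2.
h=∫₀ˣh₀: take L = L₀·Dx.
L = (-5 + 4·x)·Dx + (12 + 12·x)·Dx^2 + (4 + 24·x + 36·x^2 + 16·x^3)·Dx^3  (order 3).
h: a_k = 0, 0, -18, 18, -303/8, 375/4, …
ICs: h(0) = 0, h′(0) = 0, h′′(0) = -36.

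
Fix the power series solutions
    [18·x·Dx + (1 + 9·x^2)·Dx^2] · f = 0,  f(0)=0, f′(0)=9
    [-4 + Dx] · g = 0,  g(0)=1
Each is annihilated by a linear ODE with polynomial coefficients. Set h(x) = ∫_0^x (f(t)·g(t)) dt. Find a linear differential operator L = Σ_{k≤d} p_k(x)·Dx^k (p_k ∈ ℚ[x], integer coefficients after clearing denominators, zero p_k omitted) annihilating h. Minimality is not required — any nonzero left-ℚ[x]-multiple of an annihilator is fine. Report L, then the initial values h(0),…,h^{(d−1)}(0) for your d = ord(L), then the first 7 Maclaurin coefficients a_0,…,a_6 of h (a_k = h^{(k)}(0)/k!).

f: a_k = 0, 9, 0, -27, 0, 729/5, 0, …
g: a_k = 1, 4, 8, 32/3, 32/3, 128/15, 256/45, …
L₀ := L_f ⊗_s L_g (sym. prod.), ord ≤ 2.
∫: right-multiply L₀ by Dx.
L = (16 - 72·x + 144·x^2)·Dx + (-8 + 18·x - 72·x^2)·Dx^2 + (1 + 9·x^2)·Dx^3  (order 3).
h: a_k = 0, 0, 9/2, 12, 45/4, -12/5, 43/10, …
ICs: h(0) = 0, h′(0) = 0, h′′(0) = 9.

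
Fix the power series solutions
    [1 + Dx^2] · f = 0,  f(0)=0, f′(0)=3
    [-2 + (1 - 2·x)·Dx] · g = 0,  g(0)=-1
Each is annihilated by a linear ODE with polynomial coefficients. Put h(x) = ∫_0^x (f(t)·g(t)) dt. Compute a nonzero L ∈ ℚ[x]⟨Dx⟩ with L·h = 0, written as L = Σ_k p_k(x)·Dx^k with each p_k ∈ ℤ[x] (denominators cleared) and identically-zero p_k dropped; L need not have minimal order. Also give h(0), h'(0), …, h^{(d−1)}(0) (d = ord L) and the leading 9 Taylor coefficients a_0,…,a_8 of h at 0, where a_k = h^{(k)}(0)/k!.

f: a_k = 0, 3, 0, -1/2, 0, 1/40, 0, -1/1680, 0, …
g: a_k = -1, -2, -4, -8, -16, -32, -64, -128, -256, …
Product ⇒ symmetric product L₀, ord ≤ 2.
Integrate: L := L₀·Dx.
L = (-1 + 2·x)·Dx + 4·Dx^2 + (-1 + 2·x)·Dx^3  (order 3).
h: a_k = 0, 0, -3/2, -2, -23/8, -23/5, -1841/240, -263/20, -309287/13440, …
ICs: h(0) = 0, h′(0) = 0, h′′(0) = -3.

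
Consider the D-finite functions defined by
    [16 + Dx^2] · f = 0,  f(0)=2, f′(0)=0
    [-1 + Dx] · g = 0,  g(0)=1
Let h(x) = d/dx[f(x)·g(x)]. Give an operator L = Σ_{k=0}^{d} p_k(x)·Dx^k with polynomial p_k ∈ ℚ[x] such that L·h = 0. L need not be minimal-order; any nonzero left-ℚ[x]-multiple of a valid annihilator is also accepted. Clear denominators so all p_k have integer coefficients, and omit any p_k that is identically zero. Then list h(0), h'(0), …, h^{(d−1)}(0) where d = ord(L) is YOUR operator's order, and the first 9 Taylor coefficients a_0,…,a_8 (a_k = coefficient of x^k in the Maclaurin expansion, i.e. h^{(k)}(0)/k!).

L = 17 - 2·Dx + Dx^2  (order 2).
h: a_k = 2, -30, -47, 161/3, 1121/12, -33/4, -20047/360, -31679/2520, 277441/20160, …
ICs: h(0) = 2, h′(0) = -30.

f: a_k = 2, 0, -16, 0, 64/3, 0, -512/45, 0, 1024/315, …
g: a_k = 1, 1, 1/2, 1/6, 1/24, 1/120, 1/720, 1/5040, 1/40320, …
Sym-product of L_f,L_g gives L₀ (≤ ord 2).
h=h₀': d/dx-closure on L₀ ⇒ L.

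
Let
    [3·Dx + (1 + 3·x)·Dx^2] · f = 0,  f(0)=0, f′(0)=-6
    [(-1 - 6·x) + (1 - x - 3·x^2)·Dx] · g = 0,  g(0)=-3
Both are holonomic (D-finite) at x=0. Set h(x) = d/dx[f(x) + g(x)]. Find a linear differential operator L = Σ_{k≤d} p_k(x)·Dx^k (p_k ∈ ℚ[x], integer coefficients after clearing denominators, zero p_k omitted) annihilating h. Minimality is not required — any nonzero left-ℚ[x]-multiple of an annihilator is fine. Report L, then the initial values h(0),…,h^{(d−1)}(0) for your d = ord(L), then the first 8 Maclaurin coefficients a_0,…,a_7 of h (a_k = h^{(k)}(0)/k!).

L = (-270 - 1422·x - 3780·x^2 - 2916·x^3 - 2916·x^4) + (-24 - 468·x - 2736·x^2 - 5616·x^3 - 5994·x^4 - 4860·x^5)·Dx + (11 + 79·x + 129·x^2 - 171·x^3 - 783·x^4 - 1377·x^5 - 972·x^6)·Dx^2  (order 2).
h: a_k = -9, -6, -117, -66, -1086, -288, -8931, 930, …
ICs: h(0) = -9, h′(0) = -6.

f: a_k = 0, -6, 9, -18, 81/2, -486/5, 243, -4374/7, …
g: a_k = -3, -3, -12, -21, -57, -120, -291, -651, …
h₀=f+g: left-lcm gives L₀, ord ≤ 3.
Differentiate: ansatz ord ≤ ord L₀ ⇒ L.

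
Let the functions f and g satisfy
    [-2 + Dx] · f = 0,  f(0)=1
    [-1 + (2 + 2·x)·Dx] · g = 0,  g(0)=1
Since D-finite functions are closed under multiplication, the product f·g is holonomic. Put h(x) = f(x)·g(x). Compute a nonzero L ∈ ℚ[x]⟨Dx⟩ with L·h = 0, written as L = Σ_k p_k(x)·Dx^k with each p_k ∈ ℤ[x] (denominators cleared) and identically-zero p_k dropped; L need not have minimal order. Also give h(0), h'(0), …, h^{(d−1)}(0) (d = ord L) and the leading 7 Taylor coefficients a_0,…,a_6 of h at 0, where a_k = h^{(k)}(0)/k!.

L = (-5 - 4·x) + (2 + 2·x)·Dx  (order 1).
h: a_k = 1, 5/2, 23/8, 103/48, 449/384, 1949/3840, 1643/9216, …
ICs: h(0) = 1.

f: a_k = 1, 2, 2, 4/3, 2/3, 4/15, 4/45, …
g: a_k = 1, 1/2, -1/8, 1/16, -5/128, 7/256, -21/1024, …
Product ⇒ symmetric product L₀, ord ≤ 1.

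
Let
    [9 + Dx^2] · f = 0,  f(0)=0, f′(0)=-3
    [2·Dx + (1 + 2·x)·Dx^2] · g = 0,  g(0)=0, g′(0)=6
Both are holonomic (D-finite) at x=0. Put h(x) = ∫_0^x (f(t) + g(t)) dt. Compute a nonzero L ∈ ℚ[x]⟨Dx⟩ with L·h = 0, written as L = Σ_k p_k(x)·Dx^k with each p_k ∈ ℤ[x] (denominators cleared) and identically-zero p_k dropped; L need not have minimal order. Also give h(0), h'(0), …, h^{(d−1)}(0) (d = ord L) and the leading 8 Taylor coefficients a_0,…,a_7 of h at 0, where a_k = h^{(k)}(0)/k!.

L = (594 + 648·x + 648·x^2)·Dx^2 + (153 + 630·x + 972·x^2 + 648·x^3)·Dx^3 + (66 + 72·x + 72·x^2)·Dx^4 + (17 + 70·x + 108·x^2 + 72·x^3)·Dx^5  (order 5).
h: a_k = 0, 0, 3/2, -2, 25/8, -12/5, 229/80, -32/7, …
ICs: h(0) = 0, h′(0) = 0, h′′(0) = 3, h′′′(0) = -12, h′′′′(0) = 75.

f: a_k = 0, -3, 0, 9/2, 0, -81/40, 0, 243/560, …
g: a_k = 0, 6, -6, 8, -12, 96/5, -32, 384/7, …
Sum ⇒ L₀ = lclm(L_f,L_g) in ℚ(x)⟨Dx⟩.
h=∫₀ˣh₀: take L = L₀·Dx.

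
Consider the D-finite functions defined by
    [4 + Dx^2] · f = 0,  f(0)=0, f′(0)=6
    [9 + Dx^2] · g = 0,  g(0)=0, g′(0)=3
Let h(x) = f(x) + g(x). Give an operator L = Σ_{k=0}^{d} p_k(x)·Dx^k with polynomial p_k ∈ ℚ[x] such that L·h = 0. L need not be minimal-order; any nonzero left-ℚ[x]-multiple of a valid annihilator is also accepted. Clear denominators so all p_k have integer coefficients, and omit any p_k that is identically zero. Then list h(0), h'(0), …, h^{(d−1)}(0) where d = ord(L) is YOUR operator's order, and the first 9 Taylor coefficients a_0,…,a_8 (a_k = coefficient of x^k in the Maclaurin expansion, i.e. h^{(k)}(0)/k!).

L = 36 + 13·Dx^2 + Dx^4  (order 4).
h: a_k = 0, 9, 0, -17/2, 0, 113/40, 0, -857/1680, 0, …
ICs: h(0) = 0, h′(0) = 9, h′′(0) = 0, h′′′(0) = -51.

f: a_k = 0, 6, 0, -4, 0, 4/5, 0, -8/105, 0, …
g: a_k = 0, 3, 0, -9/2, 0, 81/40, 0, -243/560, 0, …
L₀ := lclm(L_f,L_g); ord L₀ ≤ 2+2.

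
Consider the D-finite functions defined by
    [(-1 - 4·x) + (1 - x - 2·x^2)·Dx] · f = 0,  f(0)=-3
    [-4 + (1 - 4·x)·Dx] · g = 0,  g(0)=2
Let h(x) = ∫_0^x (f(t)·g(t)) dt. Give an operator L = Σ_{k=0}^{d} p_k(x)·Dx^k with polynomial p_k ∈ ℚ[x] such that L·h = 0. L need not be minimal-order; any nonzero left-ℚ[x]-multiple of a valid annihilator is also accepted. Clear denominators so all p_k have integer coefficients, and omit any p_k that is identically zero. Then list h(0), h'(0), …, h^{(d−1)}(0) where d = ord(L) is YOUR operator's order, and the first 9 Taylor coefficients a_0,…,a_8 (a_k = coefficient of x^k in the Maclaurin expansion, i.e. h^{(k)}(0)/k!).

f: a_k = -3, -3, -9, -15, -33, -63, -129, -255, -513, …
g: a_k = 2, 8, 32, 128, 512, 2048, 8192, 32768, 131072, …
f·g: L₀ = L_f ⊗_s L_g, ord ≤ 1·1.
h=∫h₀ ⇒ L = L₀·Dx.
L = (-5 + 4·x + 24·x^2)·Dx + (1 - 5·x + 2·x^2 + 8·x^3)·Dx^2  (order 2).
h: a_k = 0, -6, -15, -46, -291/2, -2394/5, -1617, -39066/7, -78387/4, …
ICs: h(0) = 0, h′(0) = -6.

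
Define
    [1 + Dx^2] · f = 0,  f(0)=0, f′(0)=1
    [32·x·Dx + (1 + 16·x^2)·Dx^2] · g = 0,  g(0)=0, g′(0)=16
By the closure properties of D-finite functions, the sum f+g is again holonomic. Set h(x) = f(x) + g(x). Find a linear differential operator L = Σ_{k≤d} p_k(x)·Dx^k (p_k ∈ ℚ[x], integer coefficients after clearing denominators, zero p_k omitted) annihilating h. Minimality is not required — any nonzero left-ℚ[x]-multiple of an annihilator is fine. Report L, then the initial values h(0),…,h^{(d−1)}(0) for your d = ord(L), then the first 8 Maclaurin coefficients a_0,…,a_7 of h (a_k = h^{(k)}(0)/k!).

f: a_k = 0, 1, 0, -1/6, 0, 1/120, 0, -1/5040, …
g: a_k = 0, 16, 0, -256/3, 0, 4096/5, 0, -65536/7, …
Weyl lclm of L_f,L_g ⇒ L₀ (ord ≤ 4).
L = (-6112·x + 99328·x^3 + 8192·x^5)·Dx + (-31 + 1072·x^2 + 25344·x^4 + 4096·x^6)·Dx^2 + (-6112·x + 99328·x^3 + 8192·x^5)·Dx^3 + (-31 + 1072·x^2 + 25344·x^4 + 4096·x^6)·Dx^4  (order 4).
h: a_k = 0, 17, 0, -171/2, 0, 19661/24, 0, -47185921/5040, …
ICs: h(0) = 0, h′(0) = 17, h′′(0) = 0, h′′′(0) = -513.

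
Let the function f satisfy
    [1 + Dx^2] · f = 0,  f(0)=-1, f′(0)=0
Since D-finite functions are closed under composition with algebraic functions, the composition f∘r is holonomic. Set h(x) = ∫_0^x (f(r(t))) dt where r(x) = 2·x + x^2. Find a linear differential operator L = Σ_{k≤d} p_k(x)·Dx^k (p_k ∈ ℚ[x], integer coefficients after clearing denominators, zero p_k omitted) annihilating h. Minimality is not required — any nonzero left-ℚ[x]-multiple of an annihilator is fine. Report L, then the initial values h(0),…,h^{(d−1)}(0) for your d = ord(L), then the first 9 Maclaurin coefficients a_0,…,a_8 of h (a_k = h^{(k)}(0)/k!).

L = (4 + 12·x + 12·x^2 + 4·x^3)·Dx - Dx^2 + (1 + x)·Dx^3  (order 3).
h: a_k = 0, -1, 0, 2/3, 1/2, -1/30, -2/9, -41/315, -1/120, …
ICs: h(0) = 0, h′(0) = -1, h′′(0) = 0.

f: a_k = -1, 0, 1/2, 0, -1/24, 0, 1/720, 0, -1/40320, …
f∘r: x↦r, Dx↦Dx/r' in L_f ⇒ L₀.
Integrate: L := L₀·Dx.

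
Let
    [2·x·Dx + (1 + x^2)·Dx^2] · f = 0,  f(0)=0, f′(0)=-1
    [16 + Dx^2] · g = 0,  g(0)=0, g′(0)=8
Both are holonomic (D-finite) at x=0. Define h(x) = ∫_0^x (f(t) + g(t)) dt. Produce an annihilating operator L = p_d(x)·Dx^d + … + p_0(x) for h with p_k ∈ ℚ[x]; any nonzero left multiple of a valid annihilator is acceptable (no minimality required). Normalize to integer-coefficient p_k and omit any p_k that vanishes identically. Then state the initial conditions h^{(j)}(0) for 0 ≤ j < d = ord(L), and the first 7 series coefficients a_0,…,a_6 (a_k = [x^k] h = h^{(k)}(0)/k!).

f: a_k = 0, -1, 0, 1/3, 0, -1/5, 0, …
g: a_k = 0, 8, 0, -64/3, 0, 256/15, 0, …
h₀=f+g: left-lcm gives L₀, ord ≤ 4.
∫: right-multiply L₀ by Dx.
L = (64·x + 704·x^3 + 256·x^5)·Dx^2 + (112 + 416·x^2 + 432·x^4 + 128·x^6)·Dx^3 + (4·x + 44·x^3 + 16·x^5)·Dx^4 + (7 + 26·x^2 + 27·x^4 + 8·x^6)·Dx^5  (order 5).
h: a_k = 0, 0, 7/2, 0, -21/4, 0, 253/90, …
ICs: h(0) = 0, h′(0) = 0, h′′(0) = 7, h′′′(0) = 0, h′′′′(0) = -126.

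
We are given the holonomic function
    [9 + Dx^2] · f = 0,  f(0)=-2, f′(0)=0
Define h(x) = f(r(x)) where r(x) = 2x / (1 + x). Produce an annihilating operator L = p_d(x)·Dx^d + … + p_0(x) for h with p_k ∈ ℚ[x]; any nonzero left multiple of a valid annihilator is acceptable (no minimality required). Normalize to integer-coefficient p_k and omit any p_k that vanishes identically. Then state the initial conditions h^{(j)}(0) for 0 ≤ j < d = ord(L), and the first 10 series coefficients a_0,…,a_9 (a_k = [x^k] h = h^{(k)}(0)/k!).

f: a_k = -2, 0, 9, 0, -27/4, 0, 81/40, 0, -729/2240, 0, …
f∘r: x↦r, Dx↦Dx/r' in L_f ⇒ L₀.
L = 36 + (2 + 6·x + 6·x^2 + 2·x^3)·Dx + (1 + 4·x + 6·x^2 + 4·x^3 + x^4)·Dx^2  (order 2).
h: a_k = -2, 0, 36, -72, 0, 288, -3852/5, 5832/5, -6228/7, -29088/35, …
ICs: h(0) = -2, h′(0) = 0.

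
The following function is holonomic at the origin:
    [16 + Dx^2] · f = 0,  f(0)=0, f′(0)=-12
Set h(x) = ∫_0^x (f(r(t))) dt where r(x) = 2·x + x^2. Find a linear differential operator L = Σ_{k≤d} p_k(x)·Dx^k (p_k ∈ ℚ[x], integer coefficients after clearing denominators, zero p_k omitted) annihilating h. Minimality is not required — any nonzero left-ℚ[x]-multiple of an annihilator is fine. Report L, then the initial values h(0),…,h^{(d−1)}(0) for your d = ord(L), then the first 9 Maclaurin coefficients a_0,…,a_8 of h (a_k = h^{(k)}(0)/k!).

L = (64 + 192·x + 192·x^2 + 64·x^3)·Dx - Dx^2 + (1 + x)·Dx^3  (order 3).
h: a_k = 0, 0, -12, -4, 64, 384/5, -1568/15, -288, -10496/105, …
ICs: h(0) = 0, h′(0) = 0, h′′(0) = -24.

f: a_k = 0, -12, 0, 32, 0, -128/5, 0, 1024/105, 0, …
f∘r: x↦r, Dx↦Dx/r' in L_f ⇒ L₀.
Integrate: L := L₀·Dx.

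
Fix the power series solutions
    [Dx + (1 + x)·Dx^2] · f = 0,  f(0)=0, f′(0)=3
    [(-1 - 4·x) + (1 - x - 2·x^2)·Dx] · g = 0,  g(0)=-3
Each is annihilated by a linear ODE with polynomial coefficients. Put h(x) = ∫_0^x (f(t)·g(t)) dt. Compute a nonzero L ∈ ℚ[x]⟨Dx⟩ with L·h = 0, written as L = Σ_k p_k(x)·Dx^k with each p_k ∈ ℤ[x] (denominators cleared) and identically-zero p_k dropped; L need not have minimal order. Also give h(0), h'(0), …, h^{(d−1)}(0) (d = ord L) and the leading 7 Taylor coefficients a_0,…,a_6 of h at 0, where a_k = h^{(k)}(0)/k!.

L = (5 + 8·x)·Dx + (1 + 11·x + 10·x^2)·Dx^2 + (-1 + 3·x^2 + 2·x^3)·Dx^3  (order 3).
h: a_k = 0, 0, -9/2, -3/2, -51/8, -129/20, -567/40, …
ICs: h(0) = 0, h′(0) = 0, h′′(0) = -9.

f: a_k = 0, 3, -3/2, 1, -3/4, 3/5, -1/2, …
g: a_k = -3, -3, -9, -15, -33, -63, -129, …
h₀=f·g: eliminate ⇒ L₀, order ≤ 2·1.
Integrate: L := L₀·Dx.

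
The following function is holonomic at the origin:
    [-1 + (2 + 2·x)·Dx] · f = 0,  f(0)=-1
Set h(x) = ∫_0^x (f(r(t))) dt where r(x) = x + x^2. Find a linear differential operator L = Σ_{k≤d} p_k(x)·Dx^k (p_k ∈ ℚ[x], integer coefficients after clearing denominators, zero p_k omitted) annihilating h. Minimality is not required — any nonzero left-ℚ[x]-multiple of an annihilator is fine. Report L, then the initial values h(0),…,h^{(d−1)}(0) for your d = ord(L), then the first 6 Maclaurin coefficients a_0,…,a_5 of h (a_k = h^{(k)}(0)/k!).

L = (-1 - 2·x)·Dx + (2 + 2·x + 2·x^2)·Dx^2  (order 2).
h: a_k = 0, -1, -1/4, -1/8, 3/64, -3/640, …
ICs: h(0) = 0, h′(0) = -1.

f: a_k = -1, -1/2, 1/8, -1/16, 5/128, -7/256, …
Change of var in L_f (x↦r) gives L₀.
h=∫₀ˣh₀: take L = L₀·Dx.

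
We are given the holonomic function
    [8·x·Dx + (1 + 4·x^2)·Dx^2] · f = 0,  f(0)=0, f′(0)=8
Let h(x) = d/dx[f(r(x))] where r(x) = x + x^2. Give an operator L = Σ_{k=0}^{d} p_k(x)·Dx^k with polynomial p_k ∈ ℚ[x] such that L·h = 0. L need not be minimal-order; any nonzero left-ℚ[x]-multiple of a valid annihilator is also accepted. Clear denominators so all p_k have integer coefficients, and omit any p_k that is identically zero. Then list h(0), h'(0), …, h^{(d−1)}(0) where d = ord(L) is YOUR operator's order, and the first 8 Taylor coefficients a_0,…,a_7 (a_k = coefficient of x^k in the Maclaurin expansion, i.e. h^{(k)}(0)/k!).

L = (-2 + 8·x + 32·x^2 + 48·x^3 + 24·x^4) + (1 + 2·x + 4·x^2 + 16·x^3 + 20·x^4 + 8·x^5)·Dx  (order 1).
h: a_k = 8, 16, -32, -128, -32, 704, 1280, -2048, …
ICs: h(0) = 8.

f: a_k = 0, 8, 0, -32/3, 0, 128/5, 0, -512/7, …
Change of var in L_f (x↦r) gives L₀.
h=h₀': d/dx-closure on L₀ ⇒ L.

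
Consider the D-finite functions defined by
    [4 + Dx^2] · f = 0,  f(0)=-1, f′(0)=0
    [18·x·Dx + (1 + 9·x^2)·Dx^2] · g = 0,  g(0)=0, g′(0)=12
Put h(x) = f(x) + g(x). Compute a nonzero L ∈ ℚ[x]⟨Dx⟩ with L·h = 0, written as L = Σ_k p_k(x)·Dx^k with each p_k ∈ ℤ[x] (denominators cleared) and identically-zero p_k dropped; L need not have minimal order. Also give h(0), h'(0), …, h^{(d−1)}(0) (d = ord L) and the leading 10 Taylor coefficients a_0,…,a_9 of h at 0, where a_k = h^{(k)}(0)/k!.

L = (-3744·x + 37584·x^3 + 11664·x^5)·Dx + (-28 + 864·x^2 + 10692·x^4 + 5832·x^6)·Dx^2 + (-936·x + 9396·x^3 + 2916·x^5)·Dx^3 + (-7 + 216·x^2 + 2673·x^4 + 1458·x^6)·Dx^4  (order 4).
h: a_k = -1, 12, 2, -36, -2/3, 972/5, 4/45, -8748/7, -2/315, 8748, …
ICs: h(0) = -1, h′(0) = 12, h′′(0) = 4, h′′′(0) = -216.

f: a_k = -1, 0, 2, 0, -2/3, 0, 4/45, 0, -2/315, 0, …
g: a_k = 0, 12, 0, -36, 0, 972/5, 0, -8748/7, 0, 8748, …
h₀=f+g: left-lcm gives L₀, ord ≤ 4.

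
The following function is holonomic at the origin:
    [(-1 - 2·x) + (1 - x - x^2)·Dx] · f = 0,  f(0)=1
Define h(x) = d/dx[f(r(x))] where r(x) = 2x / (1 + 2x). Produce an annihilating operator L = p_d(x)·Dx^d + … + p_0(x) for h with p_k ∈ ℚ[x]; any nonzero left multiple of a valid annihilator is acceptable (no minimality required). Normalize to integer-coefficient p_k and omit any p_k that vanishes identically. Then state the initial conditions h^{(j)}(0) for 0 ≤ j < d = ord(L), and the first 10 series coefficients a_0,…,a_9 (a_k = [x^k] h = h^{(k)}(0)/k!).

f: a_k = 1, 1, 2, 3, 5, 8, 13, 21, 34, 55, …
h₀=f(r): pull back L_f along r ⇒ L₀.
Differentiate: ansatz ord ≤ ord L₀ ⇒ L.
L = (4 + 24·x + 96·x^2 + 96·x^3) + (-1 - 10·x - 24·x^2 + 8·x^3 + 48·x^4)·Dx  (order 1).
h: a_k = 2, 8, 0, 64, -160, 768, -2688, 10240, -36864, 133120, …
ICs: h(0) = 2.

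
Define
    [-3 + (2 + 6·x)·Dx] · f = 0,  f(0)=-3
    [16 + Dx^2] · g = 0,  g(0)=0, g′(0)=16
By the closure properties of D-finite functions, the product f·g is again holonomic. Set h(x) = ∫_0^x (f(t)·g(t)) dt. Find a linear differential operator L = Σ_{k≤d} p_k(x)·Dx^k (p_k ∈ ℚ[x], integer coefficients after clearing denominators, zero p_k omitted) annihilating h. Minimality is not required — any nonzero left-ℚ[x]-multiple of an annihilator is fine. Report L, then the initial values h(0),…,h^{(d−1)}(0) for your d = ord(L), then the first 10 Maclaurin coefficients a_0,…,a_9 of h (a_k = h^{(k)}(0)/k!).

L = (91 + 384·x + 576·x^2)·Dx + (-12 - 36·x)·Dx^2 + (4 + 24·x + 36·x^2)·Dx^3  (order 3).
h: a_k = 0, 0, -24, -24, 91/2, 111/5, -3781/240, -20523/560, 3137023/53760, -855943/8064, …
ICs: h(0) = 0, h′(0) = 0, h′′(0) = -48.

f: a_k = -3, -9/2, 27/8, -81/16, 1215/128, -5103/256, 45927/1024, -216513/2048, 8444007/32768, -42220035/65536, …
g: a_k = 0, 16, 0, -128/3, 0, 512/15, 0, -4096/315, 0, 8192/2835, …
h₀=f·g: eliminate ⇒ L₀, order ≤ 1·2.
∫: right-multiply L₀ by Dx.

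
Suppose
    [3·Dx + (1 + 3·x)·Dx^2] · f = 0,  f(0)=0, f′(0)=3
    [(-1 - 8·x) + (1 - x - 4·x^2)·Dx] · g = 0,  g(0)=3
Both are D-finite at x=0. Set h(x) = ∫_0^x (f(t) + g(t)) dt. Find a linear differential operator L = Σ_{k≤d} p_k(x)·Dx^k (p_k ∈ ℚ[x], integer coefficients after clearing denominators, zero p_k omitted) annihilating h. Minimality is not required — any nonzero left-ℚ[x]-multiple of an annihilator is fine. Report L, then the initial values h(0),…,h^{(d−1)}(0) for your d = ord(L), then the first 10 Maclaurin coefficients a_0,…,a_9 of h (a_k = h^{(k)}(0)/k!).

L = (-342 - 2178·x - 6624·x^2 - 6336·x^3 - 6912·x^4)·Dx^2 + (-36 - 696·x - 4356·x^2 - 10176·x^3 - 12960·x^4 - 11520·x^5)·Dx^3 + (13 + 101·x + 191·x^2 - 225·x^3 - 1440·x^4 - 2928·x^5 - 2304·x^6)·Dx^4  (order 4).
h: a_k = 0, 3, 3, 7/2, 9, 267/20, 203/5, 843/14, 1431/7, 7133/24, …
ICs: h(0) = 0, h′(0) = 3, h′′(0) = 6, h′′′(0) = 21.

f: a_k = 0, 3, -9/2, 9, -81/4, 243/5, -243/2, 2187/7, -6561/8, 2187, …
g: a_k = 3, 3, 15, 27, 87, 195, 543, 1323, 3495, 8787, …
L₀ := lclm(L_f,L_g); ord L₀ ≤ 2+1.
Integrate: L := L₀·Dx.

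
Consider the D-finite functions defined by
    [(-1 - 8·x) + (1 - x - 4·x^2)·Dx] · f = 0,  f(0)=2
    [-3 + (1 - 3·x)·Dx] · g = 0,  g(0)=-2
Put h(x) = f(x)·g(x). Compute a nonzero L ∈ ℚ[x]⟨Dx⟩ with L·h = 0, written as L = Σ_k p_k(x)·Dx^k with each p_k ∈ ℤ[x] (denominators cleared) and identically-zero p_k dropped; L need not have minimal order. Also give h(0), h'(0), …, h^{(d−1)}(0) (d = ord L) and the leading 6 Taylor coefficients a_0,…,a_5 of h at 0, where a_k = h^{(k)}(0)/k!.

f: a_k = 2, 2, 10, 18, 58, 130, …
g: a_k = -2, -6, -18, -54, -162, -486, …
h₀=f·g: eliminate ⇒ L₀, order ≤ 1·1.
L = (-4 - 2·x + 36·x^2) + (1 - 4·x - x^2 + 12·x^3)·Dx  (order 1).
h: a_k = -4, -16, -68, -240, -836, -2768, …
ICs: h(0) = -4.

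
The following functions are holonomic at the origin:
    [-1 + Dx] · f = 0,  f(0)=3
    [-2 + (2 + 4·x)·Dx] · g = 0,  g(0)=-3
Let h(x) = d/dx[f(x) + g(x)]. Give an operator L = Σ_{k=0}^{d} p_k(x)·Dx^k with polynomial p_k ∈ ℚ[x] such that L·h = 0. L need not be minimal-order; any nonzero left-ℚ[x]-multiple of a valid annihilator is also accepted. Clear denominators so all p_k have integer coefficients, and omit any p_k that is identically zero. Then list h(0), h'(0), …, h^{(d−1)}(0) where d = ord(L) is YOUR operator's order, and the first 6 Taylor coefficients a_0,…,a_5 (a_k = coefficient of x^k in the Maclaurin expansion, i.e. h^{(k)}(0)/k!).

f: a_k = 3, 3, 3/2, 1/2, 1/8, 1/40, …
g: a_k = -3, -3, 3/2, -3/2, 15/8, -21/8, …
Weyl lclm of L_f,L_g ⇒ L₀ (ord ≤ 2).
Derive L from L₀ (diff closure).
L = (-2 - x) + (1 - 2·x - 2·x^2)·Dx + (1 + 3·x + 2·x^2)·Dx^2  (order 2).
h: a_k = 0, 6, -3, 8, -13, 473/20, …
ICs: h(0) = 0, h′(0) = 6.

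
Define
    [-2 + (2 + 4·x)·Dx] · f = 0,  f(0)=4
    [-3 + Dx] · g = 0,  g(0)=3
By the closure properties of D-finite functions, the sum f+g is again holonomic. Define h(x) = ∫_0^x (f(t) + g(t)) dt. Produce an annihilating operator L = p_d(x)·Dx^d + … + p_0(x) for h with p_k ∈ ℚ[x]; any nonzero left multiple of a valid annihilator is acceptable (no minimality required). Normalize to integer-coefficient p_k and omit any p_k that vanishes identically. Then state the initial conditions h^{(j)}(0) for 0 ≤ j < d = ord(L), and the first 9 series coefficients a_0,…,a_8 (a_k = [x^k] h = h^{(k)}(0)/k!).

f: a_k = 4, 4, -2, 2, -5/2, 7/2, -21/4, 33/4, -429/32, …
g: a_k = 3, 9, 27/2, 27/2, 81/8, 243/40, 243/80, 729/560, 2187/4480, …
f+g: L₀ = lclm(L_f,L_g), ord ≤ 1+1.
∫: right-multiply L₀ by Dx.
L = (6 + 9·x)·Dx + (-5 - 18·x - 18·x^2)·Dx^2 + (1 + 5·x + 6·x^2)·Dx^3  (order 3).
h: a_k = 0, 7, 13/2, 23/6, 31/8, 61/40, 383/240, -177/560, 5349/4480, …
ICs: h(0) = 0, h′(0) = 7, h′′(0) = 13.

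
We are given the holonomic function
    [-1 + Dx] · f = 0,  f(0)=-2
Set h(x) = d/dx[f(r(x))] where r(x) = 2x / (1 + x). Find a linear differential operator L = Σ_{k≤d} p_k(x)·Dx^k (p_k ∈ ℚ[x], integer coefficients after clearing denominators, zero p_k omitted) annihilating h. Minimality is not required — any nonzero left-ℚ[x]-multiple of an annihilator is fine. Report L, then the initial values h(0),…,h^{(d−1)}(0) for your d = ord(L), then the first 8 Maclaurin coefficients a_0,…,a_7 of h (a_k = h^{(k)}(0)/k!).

f: a_k = -2, -2, -1, -1/3, -1/12, -1/60, -1/360, -1/2520, …
Change of var in L_f (x↦r) gives L₀.
Differentiate: ansatz ord ≤ ord L₀ ⇒ L.
L = -2·x + (-1 - 2·x - x^2)·Dx  (order 1).
h: a_k = -4, 0, 4, -16/3, 4, -16/15, -20/9, 512/105, …
ICs: h(0) = -4.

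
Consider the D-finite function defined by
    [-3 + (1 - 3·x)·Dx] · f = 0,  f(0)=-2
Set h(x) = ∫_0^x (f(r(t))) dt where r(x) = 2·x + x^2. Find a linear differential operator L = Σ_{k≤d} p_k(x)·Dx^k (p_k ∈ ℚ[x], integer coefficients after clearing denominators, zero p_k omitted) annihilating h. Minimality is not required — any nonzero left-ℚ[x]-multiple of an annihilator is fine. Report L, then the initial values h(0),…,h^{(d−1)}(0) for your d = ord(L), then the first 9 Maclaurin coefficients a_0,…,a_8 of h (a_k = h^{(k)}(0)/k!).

L = (6 + 6·x)·Dx + (-1 + 6·x + 3·x^2)·Dx^2  (order 2).
h: a_k = 0, -2, -6, -26, -126, -3258/5, -3510, -136134/7, -109998, …
ICs: h(0) = 0, h′(0) = -2.

f: a_k = -2, -6, -18, -54, -162, -486, -1458, -4374, -13122, …
L₀ from L_f via x↦r, Dx↦r'^{-1}Dx.
Integrate: L := L₀·Dx.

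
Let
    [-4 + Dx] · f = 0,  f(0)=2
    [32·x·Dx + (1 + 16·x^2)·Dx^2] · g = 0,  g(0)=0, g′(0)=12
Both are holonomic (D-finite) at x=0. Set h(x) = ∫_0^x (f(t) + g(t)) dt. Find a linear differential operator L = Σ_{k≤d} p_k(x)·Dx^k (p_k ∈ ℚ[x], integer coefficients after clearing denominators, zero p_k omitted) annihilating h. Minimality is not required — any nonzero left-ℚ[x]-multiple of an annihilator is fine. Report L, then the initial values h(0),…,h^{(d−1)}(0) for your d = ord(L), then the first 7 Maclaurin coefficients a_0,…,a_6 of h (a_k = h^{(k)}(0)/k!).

f: a_k = 2, 8, 16, 64/3, 64/3, 256/15, 512/45, …
g: a_k = 0, 12, 0, -64, 0, 3072/5, 0, …
Weyl lclm of L_f,L_g ⇒ L₀ (ord ≤ 3).
h=∫h₀ ⇒ L = L₀·Dx.
L = (32 - 256·x - 512·x^2)·Dx^2 + (-12 + 48·x + 64·x^2 - 256·x^3)·Dx^3 + (1 + 4·x + 16·x^2 + 64·x^3)·Dx^4  (order 4).
h: a_k = 0, 2, 10, 16/3, -32/3, 64/15, 4736/45, …
ICs: h(0) = 0, h′(0) = 2, h′′(0) = 20, h′′′(0) = 32.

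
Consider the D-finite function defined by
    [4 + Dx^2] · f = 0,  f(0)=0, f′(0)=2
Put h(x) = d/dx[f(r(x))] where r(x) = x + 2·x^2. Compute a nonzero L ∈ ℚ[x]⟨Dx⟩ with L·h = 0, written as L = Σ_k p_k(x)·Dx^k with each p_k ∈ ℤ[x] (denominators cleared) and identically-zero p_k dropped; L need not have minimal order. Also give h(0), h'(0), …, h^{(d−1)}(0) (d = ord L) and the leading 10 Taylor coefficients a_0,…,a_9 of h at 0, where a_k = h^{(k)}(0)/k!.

L = (52 + 64·x + 384·x^2 + 1024·x^3 + 1024·x^4) + (-12 - 48·x)·Dx + (1 + 8·x + 16·x^2)·Dx^2  (order 2).
h: a_k = 2, 8, -4, -32, -236/3, -48, 3352/45, 7552/45, 54436/315, 304/21, …
ICs: h(0) = 2, h′(0) = 8.

f: a_k = 0, 2, 0, -4/3, 0, 4/15, 0, -8/315, 0, 4/2835, …
L₀ from L_f via x↦r, Dx↦r'^{-1}Dx.
Derive L from L₀ (diff closure).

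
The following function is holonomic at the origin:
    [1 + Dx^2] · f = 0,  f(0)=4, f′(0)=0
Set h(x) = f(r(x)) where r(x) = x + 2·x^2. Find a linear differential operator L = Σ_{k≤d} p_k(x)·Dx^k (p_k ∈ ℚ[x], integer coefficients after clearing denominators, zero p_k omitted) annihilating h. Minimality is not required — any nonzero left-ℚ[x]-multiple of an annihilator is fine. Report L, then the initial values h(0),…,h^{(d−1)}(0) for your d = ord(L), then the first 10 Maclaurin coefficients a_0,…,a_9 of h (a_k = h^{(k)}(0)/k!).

L = (1 + 12·x + 48·x^2 + 64·x^3) - 4·Dx + (1 + 4·x)·Dx^2  (order 2).
h: a_k = 4, 0, -2, -8, -47/6, 4/3, 719/180, 79/15, 23521/10080, -559/630, …
ICs: h(0) = 4, h′(0) = 0.

f: a_k = 4, 0, -2, 0, 1/6, 0, -1/180, 0, 1/10080, 0, …
f∘r: x↦r, Dx↦Dx/r' in L_f ⇒ L₀.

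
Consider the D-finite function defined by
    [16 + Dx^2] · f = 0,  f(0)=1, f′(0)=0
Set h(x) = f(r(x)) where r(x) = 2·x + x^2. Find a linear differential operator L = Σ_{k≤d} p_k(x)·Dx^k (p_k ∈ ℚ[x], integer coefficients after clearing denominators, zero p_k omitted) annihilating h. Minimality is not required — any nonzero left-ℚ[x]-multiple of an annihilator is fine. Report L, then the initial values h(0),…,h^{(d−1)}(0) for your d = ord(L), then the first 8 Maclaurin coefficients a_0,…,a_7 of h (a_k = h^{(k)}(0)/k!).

L = (64 + 192·x + 192·x^2 + 64·x^3) - Dx + (1 + x)·Dx^2  (order 2).
h: a_k = 1, 0, -32, -32, 488/3, 1024/3, -4864/45, -15104/15, …
ICs: h(0) = 1, h′(0) = 0.

f: a_k = 1, 0, -8, 0, 32/3, 0, -256/45, 0, …
Change of var in L_f (x↦r) gives L₀.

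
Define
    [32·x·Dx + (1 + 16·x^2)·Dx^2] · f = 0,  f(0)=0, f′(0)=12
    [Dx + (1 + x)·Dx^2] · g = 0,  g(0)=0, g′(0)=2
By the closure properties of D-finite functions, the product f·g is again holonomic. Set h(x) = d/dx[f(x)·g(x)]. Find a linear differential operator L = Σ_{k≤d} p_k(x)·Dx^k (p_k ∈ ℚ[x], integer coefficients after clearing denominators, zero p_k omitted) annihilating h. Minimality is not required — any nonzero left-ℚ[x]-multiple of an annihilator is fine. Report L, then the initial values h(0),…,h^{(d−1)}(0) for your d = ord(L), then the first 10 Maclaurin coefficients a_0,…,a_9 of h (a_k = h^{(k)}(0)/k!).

L = (4224 + 8384·x + 204800·x^2 + 531456·x^3 + 491520·x^4 + 212992·x^5 + 262144·x^7) + (4098 + 28864·x + 258368·x^2 + 1045504·x^3 + 1798144·x^4 + 1523712·x^5 + 573440·x^6 + 786432·x^7 + 917504·x^8)·Dx + (132 + 8644·x + 37632·x^2 + 196032·x^3 + 614400·x^4 + 955392·x^5 + 786432·x^6 + 540672·x^7 + 786432·x^8 + 524288·x^9)·Dx^2 + (65 + 258·x + 2497·x^2 + 8576·x^3 + 30336·x^4 + 76800·x^5 + 118272·x^6 + 98304·x^7 + 98304·x^8 + 131072·x^9 + 65536·x^10)·Dx^3  (order 3).
h: a_k = 0, 48, -36, -480, 290, 35728/5, -20524/5, -109248, 2120847/35, 178827248/105, …
ICs: h(0) = 0, h′(0) = 48, h′′(0) = -72.

f: a_k = 0, 12, 0, -64, 0, 3072/5, 0, -49152/7, 0, 262144/3, …
g: a_k = 0, 2, -1, 2/3, -1/2, 2/5, -1/3, 2/7, -1/4, 2/9, …
f·g: L₀ = L_f ⊗_s L_g, ord ≤ 2·2.
Derive L from L₀ (diff closure).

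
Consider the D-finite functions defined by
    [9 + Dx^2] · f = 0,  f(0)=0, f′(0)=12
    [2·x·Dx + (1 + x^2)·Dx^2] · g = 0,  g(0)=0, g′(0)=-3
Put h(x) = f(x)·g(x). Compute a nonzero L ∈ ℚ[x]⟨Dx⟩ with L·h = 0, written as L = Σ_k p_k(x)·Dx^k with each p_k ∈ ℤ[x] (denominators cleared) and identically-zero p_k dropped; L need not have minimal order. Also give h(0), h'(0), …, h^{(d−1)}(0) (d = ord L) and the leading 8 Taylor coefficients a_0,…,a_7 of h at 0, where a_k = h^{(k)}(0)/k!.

f: a_k = 0, 12, 0, -18, 0, 81/10, 0, -243/140, …
g: a_k = 0, -3, 0, 1, 0, -3/5, 0, 3/7, …
L₀ := L_f ⊗_s L_g (sym. prod.), ord ≤ 4.
L = (1170 + 3834·x^2 + 4779·x^4 + 2916·x^6 + 729·x^8) + (396·x + 1044·x^3 + 972·x^5 + 324·x^7)·Dx + (220 + 768·x^2 + 1026·x^4 + 648·x^6 + 162·x^8)·Dx^2 + (44·x + 116·x^3 + 108·x^5 + 36·x^7)·Dx^3 + (10 + 38·x^2 + 55·x^4 + 36·x^6 + 9·x^8)·Dx^4  (order 4).
h: a_k = 0, 0, -36, 0, 66, 0, -99/2, 0, …
ICs: h(0) = 0, h′(0) = 0, h′′(0) = -72, h′′′(0) = 0.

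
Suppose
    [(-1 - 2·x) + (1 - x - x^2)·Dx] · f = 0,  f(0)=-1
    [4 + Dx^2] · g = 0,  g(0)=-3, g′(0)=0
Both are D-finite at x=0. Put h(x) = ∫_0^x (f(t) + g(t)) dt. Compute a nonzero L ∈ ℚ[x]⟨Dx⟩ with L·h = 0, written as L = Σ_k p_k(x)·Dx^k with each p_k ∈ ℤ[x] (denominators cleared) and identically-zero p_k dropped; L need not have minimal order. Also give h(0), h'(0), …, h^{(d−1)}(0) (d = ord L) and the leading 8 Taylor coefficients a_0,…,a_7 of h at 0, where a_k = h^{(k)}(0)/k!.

L = (44 + 96·x + 32·x^2 + 48·x^3 + 40·x^4 + 16·x^5)·Dx + (-16 + 20·x + 8·x^2 - 16·x^3 + 12·x^4 + 24·x^5 + 8·x^6)·Dx^2 + (11 + 24·x + 8·x^2 + 12·x^3 + 10·x^4 + 4·x^5)·Dx^3 + (-4 + 5·x + 2·x^2 - 4·x^3 + 3·x^4 + 6·x^5 + 2·x^6)·Dx^4  (order 4).
h: a_k = 0, -4, -1/2, 4/3, -3/4, -7/5, -4/3, -191/105, …
ICs: h(0) = 0, h′(0) = -4, h′′(0) = -1, h′′′(0) = 8.

f: a_k = -1, -1, -2, -3, -5, -8, -13, -21, …
g: a_k = -3, 0, 6, 0, -2, 0, 4/15, 0, …
Weyl lclm of L_f,L_g ⇒ L₀ (ord ≤ 3).
h=∫₀ˣh₀: take L = L₀·Dx.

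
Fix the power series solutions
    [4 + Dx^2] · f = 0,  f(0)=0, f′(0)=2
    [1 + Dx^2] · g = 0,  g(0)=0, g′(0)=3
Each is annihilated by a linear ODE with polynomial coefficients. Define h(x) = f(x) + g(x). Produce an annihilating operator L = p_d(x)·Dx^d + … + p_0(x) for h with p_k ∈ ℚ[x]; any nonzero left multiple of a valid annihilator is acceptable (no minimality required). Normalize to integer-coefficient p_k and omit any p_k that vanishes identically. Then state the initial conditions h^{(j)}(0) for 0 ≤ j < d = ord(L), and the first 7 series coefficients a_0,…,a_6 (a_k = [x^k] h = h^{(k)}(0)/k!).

f: a_k = 0, 2, 0, -4/3, 0, 4/15, 0, …
g: a_k = 0, 3, 0, -1/2, 0, 1/40, 0, …
f+g: L₀ = lclm(L_f,L_g), ord ≤ 2+2.
L = 4 + 5·Dx^2 + Dx^4  (order 4).
h: a_k = 0, 5, 0, -11/6, 0, 7/24, 0, …
ICs: h(0) = 0, h′(0) = 5, h′′(0) = 0, h′′′(0) = -11.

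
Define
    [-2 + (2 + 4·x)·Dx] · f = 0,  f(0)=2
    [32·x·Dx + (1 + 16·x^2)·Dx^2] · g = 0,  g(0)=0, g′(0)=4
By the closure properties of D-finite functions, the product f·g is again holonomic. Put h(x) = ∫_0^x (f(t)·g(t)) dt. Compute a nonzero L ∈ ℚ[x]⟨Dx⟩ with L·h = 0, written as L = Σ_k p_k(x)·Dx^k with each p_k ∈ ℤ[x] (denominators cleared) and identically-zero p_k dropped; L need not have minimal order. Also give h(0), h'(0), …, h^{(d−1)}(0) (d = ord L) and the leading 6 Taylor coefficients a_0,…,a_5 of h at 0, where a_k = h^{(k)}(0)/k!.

L = (3 - 32·x - 16·x^2)·Dx + (-2 + 28·x + 96·x^2 + 64·x^3)·Dx^2 + (1 + 4·x + 20·x^2 + 64·x^3 + 64·x^4)·Dx^3  (order 3).
h: a_k = 0, 0, 4, 8/3, -35/3, -116/15, …
ICs: h(0) = 0, h′(0) = 0, h′′(0) = 8.

f: a_k = 2, 2, -1, 1, -5/4, 7/4, …
g: a_k = 0, 4, 0, -64/3, 0, 1024/5, …
h₀=f·g: eliminate ⇒ L₀, order ≤ 1·2.
∫: right-multiply L₀ by Dx.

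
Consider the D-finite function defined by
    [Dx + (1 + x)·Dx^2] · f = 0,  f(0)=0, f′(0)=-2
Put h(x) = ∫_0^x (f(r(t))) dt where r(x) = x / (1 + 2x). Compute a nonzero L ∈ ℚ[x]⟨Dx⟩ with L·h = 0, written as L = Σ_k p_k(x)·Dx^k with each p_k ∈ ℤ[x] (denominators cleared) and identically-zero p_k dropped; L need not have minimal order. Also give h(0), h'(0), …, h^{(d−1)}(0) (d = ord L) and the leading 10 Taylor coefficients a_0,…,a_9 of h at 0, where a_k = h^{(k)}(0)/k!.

f: a_k = 0, -2, 1, -2/3, 1/2, -2/5, 1/3, -2/7, 1/4, -2/9, …
h₀=f(r): pull back L_f along r ⇒ L₀.
h=∫h₀ ⇒ L = L₀·Dx.
L = (5 + 12·x)·Dx^2 + (1 + 5·x + 6·x^2)·Dx^3  (order 3).
h: a_k = 0, 0, -1, 5/3, -19/6, 13/2, -211/15, 95/3, -2059/28, 6305/36, …
ICs: h(0) = 0, h′(0) = 0, h′′(0) = -2.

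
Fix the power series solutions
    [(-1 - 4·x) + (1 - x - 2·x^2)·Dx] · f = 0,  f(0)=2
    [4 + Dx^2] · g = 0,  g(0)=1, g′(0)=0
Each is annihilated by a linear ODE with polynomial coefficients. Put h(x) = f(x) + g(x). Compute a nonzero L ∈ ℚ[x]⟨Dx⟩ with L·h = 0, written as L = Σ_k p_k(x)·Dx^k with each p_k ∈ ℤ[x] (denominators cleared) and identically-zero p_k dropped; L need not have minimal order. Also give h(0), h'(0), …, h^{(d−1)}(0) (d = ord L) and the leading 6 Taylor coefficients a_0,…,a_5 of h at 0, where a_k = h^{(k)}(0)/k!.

f: a_k = 2, 2, 6, 10, 22, 42, …
g: a_k = 1, 0, -2, 0, 2/3, 0, …
L₀ := lclm(L_f,L_g); ord L₀ ≤ 1+2.
L = (68 + 304·x + 200·x^2 + 320·x^3 + 160·x^4 + 128·x^5) + (-20 + 12·x + 24·x^2 + 8·x^3 + 48·x^4 + 96·x^5 + 64·x^6)·Dx + (17 + 76·x + 50·x^2 + 80·x^3 + 40·x^4 + 32·x^5)·Dx^2 + (-5 + 3·x + 6·x^2 + 2·x^3 + 12·x^4 + 24·x^5 + 16·x^6)·Dx^3  (order 3).
h: a_k = 3, 2, 4, 10, 68/3, 42, …
ICs: h(0) = 3, h′(0) = 2, h′′(0) = 8.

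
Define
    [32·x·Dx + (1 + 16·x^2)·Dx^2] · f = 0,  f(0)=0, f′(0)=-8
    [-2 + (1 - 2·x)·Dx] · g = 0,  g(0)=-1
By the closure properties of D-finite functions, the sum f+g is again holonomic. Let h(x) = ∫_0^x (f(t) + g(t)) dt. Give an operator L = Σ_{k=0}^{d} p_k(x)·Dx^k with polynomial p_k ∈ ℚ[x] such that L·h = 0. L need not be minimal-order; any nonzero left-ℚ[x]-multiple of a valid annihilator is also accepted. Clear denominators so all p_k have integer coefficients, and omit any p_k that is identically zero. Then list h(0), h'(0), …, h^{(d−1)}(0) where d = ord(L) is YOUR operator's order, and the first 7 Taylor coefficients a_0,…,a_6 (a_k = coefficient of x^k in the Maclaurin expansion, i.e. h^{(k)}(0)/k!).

f: a_k = 0, -8, 0, 128/3, 0, -2048/5, 0, …
g: a_k = -1, -2, -4, -8, -16, -32, -64, …
Sum ⇒ L₀ = lclm(L_f,L_g) in ℚ(x)⟨Dx⟩.
h=∫₀ˣh₀: take L = L₀·Dx.
L = (32 - 256·x - 1536·x^2)·Dx^2 + (-14 + 32·x + 160·x^2 - 1536·x^3)·Dx^3 + (1 + 6·x + 96·x^3 - 256·x^4)·Dx^4  (order 4).
h: a_k = 0, -1, -5, -4/3, 26/3, -16/5, -368/5, …
ICs: h(0) = 0, h′(0) = -1, h′′(0) = -10, h′′′(0) = -8.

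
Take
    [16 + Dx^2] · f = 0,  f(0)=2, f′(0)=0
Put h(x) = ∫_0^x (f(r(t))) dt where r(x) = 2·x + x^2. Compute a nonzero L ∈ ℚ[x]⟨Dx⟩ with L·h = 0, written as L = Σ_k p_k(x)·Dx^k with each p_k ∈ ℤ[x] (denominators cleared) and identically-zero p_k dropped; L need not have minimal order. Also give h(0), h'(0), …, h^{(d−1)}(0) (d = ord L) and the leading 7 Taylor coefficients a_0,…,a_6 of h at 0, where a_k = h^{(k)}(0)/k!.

f: a_k = 2, 0, -16, 0, 64/3, 0, -512/45, …
Change of var in L_f (x↦r) gives L₀.
∫: right-multiply L₀ by Dx.
L = (64 + 192·x + 192·x^2 + 64·x^3)·Dx - Dx^2 + (1 + x)·Dx^3  (order 3).
h: a_k = 0, 2, 0, -64/3, -16, 976/15, 1024/9, …
ICs: h(0) = 0, h′(0) = 2, h′′(0) = 0.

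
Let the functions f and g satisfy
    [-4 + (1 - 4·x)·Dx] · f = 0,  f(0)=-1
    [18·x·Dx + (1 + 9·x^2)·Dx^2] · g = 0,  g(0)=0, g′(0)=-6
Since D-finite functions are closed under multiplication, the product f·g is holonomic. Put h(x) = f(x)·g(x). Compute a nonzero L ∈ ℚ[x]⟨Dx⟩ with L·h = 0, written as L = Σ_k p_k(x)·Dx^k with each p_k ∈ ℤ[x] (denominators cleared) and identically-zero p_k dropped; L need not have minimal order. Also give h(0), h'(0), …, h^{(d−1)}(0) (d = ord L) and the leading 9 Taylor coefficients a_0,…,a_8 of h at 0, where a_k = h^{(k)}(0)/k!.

f: a_k = -1, -4, -16, -64, -256, -1024, -4096, -16384, -65536, …
g: a_k = 0, -6, 0, 18, 0, -486/5, 0, 4374/7, 0, …
f·g: L₀ = L_f ⊗_s L_g, ord ≤ 1·2.
L = 72·x + (8 - 18·x + 144·x^2)·Dx + (-1 + 4·x - 9·x^2 + 36·x^3)·Dx^2  (order 2).
h: a_k = 0, 6, 24, 78, 312, 6726/5, 26904/5, 731442/35, 2925768/35, …
ICs: h(0) = 0, h′(0) = 6.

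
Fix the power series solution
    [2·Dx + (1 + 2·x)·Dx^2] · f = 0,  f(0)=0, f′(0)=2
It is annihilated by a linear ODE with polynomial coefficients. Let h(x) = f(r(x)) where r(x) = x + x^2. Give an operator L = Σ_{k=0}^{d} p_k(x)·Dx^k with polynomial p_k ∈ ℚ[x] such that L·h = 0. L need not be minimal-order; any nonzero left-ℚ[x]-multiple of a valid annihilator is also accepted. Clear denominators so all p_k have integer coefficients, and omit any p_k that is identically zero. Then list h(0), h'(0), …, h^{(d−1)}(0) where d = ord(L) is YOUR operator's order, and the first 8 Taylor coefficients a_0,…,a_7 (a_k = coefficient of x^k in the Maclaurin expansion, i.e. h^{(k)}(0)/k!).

L = (4·x + 4·x^2)·Dx + (1 + 4·x + 6·x^2 + 4·x^3)·Dx^2  (order 2).
h: a_k = 0, 2, 0, -4/3, 2, -8/5, 0, 16/7, …
ICs: h(0) = 0, h′(0) = 2.

f: a_k = 0, 2, -2, 8/3, -4, 32/5, -32/3, 128/7, …
h₀=f(r): pull back L_f along r ⇒ L₀.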